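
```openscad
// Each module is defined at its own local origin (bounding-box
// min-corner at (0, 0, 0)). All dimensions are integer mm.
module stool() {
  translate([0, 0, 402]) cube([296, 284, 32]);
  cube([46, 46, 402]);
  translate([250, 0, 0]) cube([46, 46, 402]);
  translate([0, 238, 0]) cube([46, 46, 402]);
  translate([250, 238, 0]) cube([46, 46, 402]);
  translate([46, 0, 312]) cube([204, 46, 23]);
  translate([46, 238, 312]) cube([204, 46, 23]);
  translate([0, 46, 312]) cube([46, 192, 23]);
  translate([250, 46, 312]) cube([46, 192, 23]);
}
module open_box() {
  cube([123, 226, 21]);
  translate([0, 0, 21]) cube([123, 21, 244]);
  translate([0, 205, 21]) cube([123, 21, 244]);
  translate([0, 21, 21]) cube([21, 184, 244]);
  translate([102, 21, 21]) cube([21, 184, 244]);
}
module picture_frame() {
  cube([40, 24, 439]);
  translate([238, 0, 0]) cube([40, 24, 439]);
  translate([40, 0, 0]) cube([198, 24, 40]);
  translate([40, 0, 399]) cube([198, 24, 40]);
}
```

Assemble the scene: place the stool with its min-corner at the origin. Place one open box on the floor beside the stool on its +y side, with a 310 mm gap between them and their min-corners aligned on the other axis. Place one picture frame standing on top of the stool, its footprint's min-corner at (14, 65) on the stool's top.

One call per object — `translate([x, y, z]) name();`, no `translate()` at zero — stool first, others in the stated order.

stool();
translate([0, 594, 0]) open_box();
translate([14, 65, 434]) picture_frame();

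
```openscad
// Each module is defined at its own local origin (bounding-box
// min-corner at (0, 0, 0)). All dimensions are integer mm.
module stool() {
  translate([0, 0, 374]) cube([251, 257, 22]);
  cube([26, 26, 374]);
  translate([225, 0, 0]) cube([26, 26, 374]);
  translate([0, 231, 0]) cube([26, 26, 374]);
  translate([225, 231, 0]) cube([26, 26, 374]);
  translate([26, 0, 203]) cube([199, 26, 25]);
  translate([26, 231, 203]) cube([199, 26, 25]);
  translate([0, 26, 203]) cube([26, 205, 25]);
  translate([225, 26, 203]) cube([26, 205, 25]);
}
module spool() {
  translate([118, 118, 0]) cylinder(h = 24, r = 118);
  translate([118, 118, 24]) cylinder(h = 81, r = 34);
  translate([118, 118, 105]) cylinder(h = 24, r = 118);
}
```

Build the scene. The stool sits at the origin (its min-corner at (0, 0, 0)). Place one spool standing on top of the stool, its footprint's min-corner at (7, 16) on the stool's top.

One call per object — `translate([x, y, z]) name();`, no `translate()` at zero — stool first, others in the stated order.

stool();
translate([7, 16, 396]) spool();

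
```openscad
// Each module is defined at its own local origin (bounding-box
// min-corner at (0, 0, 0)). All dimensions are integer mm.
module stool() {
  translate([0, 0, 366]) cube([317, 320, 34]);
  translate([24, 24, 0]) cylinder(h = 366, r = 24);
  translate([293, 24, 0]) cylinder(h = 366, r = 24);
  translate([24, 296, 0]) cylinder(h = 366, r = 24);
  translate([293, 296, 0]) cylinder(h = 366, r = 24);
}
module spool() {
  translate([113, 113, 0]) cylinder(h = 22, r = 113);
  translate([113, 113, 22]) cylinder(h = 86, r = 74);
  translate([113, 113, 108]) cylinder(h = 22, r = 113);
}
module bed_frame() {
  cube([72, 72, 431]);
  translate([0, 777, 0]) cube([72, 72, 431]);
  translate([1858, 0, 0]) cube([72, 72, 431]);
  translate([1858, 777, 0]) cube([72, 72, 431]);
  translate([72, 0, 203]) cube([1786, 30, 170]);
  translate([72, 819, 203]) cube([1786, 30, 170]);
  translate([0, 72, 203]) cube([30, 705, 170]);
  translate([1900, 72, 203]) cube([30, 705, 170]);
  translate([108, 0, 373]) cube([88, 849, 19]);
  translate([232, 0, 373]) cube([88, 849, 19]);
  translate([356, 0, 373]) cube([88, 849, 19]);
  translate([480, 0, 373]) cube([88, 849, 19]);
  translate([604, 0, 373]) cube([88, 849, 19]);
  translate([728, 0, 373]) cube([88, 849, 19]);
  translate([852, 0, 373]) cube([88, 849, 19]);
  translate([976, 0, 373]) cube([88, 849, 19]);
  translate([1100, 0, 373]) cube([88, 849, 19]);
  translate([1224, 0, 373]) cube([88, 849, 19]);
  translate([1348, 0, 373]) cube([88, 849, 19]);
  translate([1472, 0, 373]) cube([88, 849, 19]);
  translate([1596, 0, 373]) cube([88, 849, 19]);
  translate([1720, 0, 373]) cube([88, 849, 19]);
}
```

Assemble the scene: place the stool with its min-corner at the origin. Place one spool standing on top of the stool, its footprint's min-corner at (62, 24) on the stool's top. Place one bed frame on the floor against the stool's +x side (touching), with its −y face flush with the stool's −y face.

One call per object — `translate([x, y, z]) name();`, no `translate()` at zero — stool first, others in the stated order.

stool();
translate([62, 24, 400]) spool();
translate([317, 0, 0]) bed_frame();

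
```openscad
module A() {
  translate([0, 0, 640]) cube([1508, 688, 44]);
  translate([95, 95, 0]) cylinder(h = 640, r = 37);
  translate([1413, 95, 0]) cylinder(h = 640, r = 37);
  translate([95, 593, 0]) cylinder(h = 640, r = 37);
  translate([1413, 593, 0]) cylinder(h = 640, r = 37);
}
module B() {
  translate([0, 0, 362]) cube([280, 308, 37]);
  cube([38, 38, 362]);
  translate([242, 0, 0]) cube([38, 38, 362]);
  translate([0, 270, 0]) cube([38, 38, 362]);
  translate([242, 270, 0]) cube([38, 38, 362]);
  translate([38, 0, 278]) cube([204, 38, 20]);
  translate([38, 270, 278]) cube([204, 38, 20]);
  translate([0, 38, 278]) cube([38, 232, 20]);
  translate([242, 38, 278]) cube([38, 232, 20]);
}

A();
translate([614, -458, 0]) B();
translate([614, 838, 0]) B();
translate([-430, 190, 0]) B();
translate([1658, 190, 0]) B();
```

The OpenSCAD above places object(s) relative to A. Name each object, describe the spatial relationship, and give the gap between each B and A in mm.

A is a table. B is a stool. Four stools sit around the table at the −y, +y, −x, +x sides. The gap between each stool and the table is 150 mm.

Each stool's nearest face is 150 mm from the table's bounding box.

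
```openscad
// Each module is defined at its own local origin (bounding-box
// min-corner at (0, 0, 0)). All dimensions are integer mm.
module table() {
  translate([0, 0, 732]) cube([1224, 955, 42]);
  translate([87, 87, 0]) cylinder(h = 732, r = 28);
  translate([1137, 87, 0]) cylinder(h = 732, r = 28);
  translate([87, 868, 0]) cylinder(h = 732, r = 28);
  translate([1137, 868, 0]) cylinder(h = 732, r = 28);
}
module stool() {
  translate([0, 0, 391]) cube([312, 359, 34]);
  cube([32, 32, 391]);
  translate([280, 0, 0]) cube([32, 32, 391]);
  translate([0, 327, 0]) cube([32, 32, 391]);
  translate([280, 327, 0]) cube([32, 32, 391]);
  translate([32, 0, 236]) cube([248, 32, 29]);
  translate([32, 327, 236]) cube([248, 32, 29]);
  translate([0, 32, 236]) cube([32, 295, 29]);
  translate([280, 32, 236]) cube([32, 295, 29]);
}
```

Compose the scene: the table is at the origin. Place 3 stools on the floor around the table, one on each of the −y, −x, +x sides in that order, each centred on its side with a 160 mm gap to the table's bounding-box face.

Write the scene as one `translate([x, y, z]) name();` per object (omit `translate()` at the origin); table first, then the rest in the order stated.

table();
translate([456, -519, 0]) stool();
translate([-472, 298, 0]) stool();
translate([1384, 298, 0]) stool();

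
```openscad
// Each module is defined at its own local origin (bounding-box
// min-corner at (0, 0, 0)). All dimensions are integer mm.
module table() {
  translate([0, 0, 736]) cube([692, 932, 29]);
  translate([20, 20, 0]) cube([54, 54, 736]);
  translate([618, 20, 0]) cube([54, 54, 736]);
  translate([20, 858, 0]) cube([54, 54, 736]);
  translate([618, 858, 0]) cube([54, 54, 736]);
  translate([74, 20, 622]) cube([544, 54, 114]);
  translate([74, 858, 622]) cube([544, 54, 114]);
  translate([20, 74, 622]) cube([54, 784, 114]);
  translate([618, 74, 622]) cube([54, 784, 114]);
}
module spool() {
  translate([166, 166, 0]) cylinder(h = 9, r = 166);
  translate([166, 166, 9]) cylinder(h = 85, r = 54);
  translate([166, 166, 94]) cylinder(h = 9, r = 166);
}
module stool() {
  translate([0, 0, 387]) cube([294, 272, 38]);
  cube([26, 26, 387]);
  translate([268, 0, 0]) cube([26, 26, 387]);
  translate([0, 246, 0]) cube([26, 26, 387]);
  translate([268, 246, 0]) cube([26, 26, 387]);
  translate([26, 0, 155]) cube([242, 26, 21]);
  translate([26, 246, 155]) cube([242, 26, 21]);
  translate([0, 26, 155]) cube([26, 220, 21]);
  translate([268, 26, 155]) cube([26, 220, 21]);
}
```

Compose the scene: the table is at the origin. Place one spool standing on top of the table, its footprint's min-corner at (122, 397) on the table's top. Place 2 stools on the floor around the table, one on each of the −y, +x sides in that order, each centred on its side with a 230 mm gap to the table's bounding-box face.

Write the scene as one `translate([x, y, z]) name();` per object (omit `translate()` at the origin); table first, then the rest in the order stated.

table();
translate([122, 397, 765]) spool();
translate([199, -502, 0]) stool();
translate([922, 330, 0]) stool();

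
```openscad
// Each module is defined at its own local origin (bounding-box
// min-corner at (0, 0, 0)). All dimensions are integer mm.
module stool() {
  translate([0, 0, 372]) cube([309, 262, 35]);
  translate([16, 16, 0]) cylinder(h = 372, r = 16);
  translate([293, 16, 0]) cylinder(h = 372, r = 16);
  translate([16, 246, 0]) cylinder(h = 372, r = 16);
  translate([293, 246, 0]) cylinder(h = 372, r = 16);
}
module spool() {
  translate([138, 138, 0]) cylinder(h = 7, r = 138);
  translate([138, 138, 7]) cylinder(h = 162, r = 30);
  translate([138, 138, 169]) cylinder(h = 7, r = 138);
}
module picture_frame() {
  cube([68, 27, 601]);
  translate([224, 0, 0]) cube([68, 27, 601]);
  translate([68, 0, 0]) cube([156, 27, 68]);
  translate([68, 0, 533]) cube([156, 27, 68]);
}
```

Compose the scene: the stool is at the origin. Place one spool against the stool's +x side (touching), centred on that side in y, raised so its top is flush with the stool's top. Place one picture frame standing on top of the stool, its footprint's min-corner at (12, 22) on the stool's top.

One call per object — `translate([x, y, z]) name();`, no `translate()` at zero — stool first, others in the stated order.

stool();
translate([309, -7, 231]) spool();
translate([12, 22, 407]) picture_frame();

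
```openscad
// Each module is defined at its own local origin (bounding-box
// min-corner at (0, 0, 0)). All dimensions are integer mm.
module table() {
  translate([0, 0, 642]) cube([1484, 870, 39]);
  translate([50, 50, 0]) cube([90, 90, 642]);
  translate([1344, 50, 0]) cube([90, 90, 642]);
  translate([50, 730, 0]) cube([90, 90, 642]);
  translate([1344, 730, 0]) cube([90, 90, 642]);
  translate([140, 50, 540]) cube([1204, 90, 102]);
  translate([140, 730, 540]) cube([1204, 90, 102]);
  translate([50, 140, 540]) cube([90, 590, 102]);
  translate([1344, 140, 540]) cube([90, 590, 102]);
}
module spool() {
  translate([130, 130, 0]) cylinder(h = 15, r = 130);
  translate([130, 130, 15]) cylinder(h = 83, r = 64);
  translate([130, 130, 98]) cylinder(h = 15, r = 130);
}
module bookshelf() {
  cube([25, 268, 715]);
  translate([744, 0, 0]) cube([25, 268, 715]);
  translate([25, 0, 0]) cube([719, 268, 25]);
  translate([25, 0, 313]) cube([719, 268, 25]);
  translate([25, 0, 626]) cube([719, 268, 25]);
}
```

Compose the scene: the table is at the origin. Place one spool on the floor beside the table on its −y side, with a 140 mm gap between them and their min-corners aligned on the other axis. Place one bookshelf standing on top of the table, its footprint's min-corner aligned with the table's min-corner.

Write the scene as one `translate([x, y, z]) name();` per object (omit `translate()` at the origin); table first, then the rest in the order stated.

table();
translate([0, -400, 0]) spool();
translate([0, 0, 681]) bookshelf();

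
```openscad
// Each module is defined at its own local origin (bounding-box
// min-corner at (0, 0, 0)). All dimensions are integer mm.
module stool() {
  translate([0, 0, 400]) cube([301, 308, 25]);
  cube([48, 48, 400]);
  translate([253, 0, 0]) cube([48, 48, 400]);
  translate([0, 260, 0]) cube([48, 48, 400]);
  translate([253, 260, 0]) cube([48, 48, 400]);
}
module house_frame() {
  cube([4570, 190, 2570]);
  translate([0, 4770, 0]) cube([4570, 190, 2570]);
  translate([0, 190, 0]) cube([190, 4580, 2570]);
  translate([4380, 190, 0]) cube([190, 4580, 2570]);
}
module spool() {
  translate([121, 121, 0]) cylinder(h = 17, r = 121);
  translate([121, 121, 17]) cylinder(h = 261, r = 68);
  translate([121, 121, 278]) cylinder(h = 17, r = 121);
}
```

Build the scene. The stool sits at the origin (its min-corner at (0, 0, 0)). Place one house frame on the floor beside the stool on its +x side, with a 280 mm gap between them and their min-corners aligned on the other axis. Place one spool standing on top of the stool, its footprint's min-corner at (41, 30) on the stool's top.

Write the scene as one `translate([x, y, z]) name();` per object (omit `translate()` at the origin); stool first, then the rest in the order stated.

stool();
translate([581, 0, 0]) house_frame();
translate([41, 30, 425]) spool();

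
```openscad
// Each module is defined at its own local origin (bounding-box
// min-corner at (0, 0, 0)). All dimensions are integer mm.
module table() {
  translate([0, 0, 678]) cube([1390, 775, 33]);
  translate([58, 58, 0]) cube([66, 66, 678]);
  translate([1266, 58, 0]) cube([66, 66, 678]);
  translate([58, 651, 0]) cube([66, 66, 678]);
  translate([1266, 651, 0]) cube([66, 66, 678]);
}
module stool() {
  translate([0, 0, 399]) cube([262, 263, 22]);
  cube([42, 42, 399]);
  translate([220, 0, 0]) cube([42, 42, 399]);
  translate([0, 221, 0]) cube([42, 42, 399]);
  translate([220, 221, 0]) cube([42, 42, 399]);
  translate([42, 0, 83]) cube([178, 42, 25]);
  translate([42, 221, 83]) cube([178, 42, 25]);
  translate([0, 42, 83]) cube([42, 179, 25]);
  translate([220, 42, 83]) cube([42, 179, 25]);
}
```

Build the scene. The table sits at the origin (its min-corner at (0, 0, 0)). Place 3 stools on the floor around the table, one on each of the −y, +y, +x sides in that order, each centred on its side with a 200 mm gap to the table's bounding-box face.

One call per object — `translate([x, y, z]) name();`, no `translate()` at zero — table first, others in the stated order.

table();
translate([564, -463, 0]) stool();
translate([564, 975, 0]) stool();
translate([1590, 256, 0]) stool();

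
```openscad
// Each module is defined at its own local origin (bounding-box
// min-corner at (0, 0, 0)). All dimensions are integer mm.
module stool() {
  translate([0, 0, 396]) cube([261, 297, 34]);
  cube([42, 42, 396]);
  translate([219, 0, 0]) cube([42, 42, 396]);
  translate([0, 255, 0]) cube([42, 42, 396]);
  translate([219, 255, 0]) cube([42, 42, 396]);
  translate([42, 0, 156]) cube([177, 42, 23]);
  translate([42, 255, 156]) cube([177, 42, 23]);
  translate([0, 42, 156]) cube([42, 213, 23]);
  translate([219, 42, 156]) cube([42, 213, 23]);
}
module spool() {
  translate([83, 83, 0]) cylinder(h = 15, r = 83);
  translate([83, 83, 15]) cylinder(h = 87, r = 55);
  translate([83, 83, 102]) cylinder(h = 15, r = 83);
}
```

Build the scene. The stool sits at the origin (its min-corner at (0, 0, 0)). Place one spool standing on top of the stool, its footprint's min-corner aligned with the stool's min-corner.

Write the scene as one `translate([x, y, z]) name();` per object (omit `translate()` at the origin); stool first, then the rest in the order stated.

stool();
translate([0, 0, 430]) spool();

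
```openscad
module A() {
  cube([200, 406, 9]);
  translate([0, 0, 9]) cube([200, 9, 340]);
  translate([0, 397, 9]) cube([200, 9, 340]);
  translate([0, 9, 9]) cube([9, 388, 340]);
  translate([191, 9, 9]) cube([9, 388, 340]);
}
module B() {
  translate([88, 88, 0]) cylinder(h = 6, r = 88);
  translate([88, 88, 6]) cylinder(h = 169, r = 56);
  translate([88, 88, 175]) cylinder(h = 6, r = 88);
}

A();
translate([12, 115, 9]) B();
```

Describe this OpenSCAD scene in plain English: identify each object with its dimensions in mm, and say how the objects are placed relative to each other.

A is an open-topped rectangular box: outside dimensions 200×406×349 mm, with a uniform wall and base thickness of 9 mm. The base is a full 200×406 slab on the floor; four walls sit on top of the base. The front and back walls (the −y and +y sides) span the full width; the two side walls fit between them.

B is a spool: two coaxial disc flanges of radius 88 mm and thickness 6 mm, joined by a core cylinder of radius 56 mm and height 169 mm. The lower flange rests on z = 0 and the three cylinders share a vertical axis.

The spool sits inside the open box, centred.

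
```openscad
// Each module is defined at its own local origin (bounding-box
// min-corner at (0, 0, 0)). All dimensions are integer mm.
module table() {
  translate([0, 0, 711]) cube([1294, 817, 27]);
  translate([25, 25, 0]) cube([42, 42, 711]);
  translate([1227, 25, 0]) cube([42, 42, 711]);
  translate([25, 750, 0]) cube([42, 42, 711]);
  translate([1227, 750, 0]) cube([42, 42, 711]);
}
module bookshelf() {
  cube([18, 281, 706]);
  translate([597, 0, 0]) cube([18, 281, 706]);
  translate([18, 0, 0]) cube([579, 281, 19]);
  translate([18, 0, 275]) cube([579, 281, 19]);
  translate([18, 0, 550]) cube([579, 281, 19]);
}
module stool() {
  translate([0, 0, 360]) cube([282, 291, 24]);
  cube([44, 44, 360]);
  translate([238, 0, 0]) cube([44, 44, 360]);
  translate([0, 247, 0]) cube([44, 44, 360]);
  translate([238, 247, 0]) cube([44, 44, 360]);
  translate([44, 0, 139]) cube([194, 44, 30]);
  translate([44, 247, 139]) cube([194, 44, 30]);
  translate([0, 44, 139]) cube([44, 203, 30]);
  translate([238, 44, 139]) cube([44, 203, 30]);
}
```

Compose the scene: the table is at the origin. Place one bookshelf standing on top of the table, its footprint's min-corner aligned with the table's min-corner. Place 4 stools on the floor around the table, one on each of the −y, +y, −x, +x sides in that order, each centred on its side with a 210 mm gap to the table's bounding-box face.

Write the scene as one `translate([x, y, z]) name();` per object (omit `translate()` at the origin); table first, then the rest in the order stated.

table();
translate([0, 0, 738]) bookshelf();
translate([506, -501, 0]) stool();
translate([506, 1027, 0]) stool();
translate([-492, 263, 0]) stool();
translate([1504, 263, 0]) stool();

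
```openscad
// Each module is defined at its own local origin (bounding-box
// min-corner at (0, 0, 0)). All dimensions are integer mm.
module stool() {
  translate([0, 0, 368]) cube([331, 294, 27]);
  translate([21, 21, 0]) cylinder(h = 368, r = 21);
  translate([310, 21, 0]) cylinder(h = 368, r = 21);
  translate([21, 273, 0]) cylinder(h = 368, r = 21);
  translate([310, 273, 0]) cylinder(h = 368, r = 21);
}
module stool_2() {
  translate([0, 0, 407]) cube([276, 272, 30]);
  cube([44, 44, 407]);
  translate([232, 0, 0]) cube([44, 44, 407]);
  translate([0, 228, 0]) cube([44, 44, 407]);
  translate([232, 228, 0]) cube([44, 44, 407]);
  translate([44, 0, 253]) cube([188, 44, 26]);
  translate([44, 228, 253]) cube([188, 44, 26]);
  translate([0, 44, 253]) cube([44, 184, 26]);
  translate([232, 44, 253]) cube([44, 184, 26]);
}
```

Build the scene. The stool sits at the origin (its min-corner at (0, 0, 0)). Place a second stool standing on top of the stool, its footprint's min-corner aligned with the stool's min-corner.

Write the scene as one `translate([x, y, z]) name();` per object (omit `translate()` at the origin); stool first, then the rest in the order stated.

stool();
translate([0, 0, 395]) stool_2();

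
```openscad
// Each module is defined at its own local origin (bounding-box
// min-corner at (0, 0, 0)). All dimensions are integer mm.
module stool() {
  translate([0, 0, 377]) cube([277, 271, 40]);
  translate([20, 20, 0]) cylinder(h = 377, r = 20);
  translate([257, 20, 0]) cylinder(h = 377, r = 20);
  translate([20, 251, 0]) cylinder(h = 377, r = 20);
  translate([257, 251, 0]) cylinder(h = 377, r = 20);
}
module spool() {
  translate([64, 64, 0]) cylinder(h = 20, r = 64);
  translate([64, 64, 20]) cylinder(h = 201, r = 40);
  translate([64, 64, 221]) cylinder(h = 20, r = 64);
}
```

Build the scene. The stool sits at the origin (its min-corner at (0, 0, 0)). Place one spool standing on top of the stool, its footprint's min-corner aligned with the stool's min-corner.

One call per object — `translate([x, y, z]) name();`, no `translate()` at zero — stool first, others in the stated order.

stool();
translate([0, 0, 417]) spool();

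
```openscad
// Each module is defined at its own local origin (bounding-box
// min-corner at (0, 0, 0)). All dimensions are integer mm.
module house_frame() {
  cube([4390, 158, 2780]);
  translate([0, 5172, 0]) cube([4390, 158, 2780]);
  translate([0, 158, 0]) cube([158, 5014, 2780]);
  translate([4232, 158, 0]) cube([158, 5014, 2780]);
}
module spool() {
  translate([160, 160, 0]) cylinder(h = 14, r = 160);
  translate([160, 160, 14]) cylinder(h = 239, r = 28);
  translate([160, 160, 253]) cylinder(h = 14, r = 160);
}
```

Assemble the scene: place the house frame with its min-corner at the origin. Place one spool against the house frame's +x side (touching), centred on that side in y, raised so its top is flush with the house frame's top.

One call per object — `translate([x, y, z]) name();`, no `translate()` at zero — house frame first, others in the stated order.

house_frame();
translate([4390, 2505, 2513]) spool();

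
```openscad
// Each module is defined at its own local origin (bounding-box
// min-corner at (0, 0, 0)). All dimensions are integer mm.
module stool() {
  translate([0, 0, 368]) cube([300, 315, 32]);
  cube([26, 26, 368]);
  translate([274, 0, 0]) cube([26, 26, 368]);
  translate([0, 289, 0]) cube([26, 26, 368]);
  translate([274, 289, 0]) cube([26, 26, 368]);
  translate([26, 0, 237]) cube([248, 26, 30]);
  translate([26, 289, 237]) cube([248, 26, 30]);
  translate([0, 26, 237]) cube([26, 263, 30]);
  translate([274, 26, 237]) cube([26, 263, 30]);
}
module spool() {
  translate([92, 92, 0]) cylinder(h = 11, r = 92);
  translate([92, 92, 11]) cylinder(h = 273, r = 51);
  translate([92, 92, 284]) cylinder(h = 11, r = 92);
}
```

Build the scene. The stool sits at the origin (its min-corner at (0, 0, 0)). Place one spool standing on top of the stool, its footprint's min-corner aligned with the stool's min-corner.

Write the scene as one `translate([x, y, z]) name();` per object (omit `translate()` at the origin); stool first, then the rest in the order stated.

stool();
translate([0, 0, 400]) spool();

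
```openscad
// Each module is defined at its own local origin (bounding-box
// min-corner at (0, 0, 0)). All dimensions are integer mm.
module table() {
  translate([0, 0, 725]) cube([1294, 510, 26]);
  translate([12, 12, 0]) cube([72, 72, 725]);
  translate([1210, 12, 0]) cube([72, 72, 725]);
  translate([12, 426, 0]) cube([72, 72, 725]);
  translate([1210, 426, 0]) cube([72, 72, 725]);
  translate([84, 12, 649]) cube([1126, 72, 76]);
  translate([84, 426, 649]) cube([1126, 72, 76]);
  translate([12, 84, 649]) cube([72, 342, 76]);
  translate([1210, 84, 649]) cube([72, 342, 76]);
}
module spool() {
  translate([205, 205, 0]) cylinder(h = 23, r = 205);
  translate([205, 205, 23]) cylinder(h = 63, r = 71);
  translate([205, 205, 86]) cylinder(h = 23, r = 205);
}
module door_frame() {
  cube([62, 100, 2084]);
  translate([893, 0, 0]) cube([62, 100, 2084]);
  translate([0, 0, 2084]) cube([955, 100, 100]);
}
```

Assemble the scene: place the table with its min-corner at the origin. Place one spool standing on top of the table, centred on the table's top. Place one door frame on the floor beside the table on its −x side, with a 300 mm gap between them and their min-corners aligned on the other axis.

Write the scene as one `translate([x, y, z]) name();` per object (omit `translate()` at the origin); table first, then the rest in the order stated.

table();
translate([442, 50, 751]) spool();
translate([-1255, 0, 0]) door_frame();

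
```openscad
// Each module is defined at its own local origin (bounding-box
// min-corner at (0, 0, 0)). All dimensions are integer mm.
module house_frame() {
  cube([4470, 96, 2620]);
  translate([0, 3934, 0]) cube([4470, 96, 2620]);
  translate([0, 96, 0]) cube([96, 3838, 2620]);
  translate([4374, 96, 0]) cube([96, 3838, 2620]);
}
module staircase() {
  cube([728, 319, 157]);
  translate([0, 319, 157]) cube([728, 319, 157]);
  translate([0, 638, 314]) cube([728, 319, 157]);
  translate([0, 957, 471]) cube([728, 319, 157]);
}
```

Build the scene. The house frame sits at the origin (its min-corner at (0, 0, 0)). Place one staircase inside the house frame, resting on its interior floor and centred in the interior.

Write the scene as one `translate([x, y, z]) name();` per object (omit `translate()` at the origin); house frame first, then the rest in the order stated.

house_frame();
translate([1871, 1377, 0]) staircase();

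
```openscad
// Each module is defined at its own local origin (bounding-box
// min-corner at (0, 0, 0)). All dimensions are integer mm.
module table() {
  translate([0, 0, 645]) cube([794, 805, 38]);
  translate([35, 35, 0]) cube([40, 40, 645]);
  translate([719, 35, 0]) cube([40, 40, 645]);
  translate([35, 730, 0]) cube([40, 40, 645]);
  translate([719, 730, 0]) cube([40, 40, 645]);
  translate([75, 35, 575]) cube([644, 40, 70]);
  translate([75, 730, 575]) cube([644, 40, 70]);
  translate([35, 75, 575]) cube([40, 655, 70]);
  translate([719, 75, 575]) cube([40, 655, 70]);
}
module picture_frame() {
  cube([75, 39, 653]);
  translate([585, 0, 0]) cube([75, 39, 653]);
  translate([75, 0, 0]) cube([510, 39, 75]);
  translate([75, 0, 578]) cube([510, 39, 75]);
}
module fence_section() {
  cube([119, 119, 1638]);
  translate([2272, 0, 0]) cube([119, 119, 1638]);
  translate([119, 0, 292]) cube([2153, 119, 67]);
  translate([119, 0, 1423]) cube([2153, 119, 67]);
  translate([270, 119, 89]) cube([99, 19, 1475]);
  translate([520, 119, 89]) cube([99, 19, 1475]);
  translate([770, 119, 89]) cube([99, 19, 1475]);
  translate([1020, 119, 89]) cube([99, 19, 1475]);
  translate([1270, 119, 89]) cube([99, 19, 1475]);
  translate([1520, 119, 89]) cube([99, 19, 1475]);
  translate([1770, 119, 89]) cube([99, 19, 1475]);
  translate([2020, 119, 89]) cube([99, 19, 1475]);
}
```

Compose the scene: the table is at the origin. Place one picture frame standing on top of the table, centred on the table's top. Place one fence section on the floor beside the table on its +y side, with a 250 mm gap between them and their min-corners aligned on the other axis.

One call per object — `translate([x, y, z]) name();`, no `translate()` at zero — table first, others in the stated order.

table();
translate([67, 383, 683]) picture_frame();
translate([0, 1055, 0]) fence_section();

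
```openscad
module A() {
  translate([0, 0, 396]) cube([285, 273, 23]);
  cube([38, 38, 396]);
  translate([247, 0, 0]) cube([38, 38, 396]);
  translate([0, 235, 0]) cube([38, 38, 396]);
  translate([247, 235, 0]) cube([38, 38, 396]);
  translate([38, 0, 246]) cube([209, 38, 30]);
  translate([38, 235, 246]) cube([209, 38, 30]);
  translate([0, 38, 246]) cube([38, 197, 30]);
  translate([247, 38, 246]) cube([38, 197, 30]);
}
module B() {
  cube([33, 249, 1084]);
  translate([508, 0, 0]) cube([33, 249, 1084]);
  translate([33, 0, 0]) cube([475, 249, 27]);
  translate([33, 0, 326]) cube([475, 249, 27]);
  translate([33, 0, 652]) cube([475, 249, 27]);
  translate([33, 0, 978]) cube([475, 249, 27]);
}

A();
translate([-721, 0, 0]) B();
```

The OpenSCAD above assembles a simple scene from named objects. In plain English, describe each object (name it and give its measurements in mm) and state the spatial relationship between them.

A is a simple wooden stool: a rectangular seat 285 mm (x) by 273 mm (y), 23 mm thick, top face at z = 419 mm, on four square legs, each 38×38 mm in cross-section. The legs rest on z = 0, each flush with a corner of the seat. Four stretchers, 38 mm wide and 30 mm tall, connect adjacent legs with their undersides at z = 246 mm, each running between the inner faces of the legs it joins and aligned with the legs' outer faces on the other axis.

B is an open bookshelf. Two side panels, each 33 mm thick, 249 mm deep and 1084 mm tall, stand 541 mm apart (outside-to-outside). Between them sit 4 shelves, each 27 mm thick and 249 mm deep, spanning the full gap between the sides. The bottom shelf rests on the floor (its underside at z = 0) and the clear gap between one shelf's top and the next shelf's underside is 299 mm.

The bookshelf is on the floor beside the stool on its −x side.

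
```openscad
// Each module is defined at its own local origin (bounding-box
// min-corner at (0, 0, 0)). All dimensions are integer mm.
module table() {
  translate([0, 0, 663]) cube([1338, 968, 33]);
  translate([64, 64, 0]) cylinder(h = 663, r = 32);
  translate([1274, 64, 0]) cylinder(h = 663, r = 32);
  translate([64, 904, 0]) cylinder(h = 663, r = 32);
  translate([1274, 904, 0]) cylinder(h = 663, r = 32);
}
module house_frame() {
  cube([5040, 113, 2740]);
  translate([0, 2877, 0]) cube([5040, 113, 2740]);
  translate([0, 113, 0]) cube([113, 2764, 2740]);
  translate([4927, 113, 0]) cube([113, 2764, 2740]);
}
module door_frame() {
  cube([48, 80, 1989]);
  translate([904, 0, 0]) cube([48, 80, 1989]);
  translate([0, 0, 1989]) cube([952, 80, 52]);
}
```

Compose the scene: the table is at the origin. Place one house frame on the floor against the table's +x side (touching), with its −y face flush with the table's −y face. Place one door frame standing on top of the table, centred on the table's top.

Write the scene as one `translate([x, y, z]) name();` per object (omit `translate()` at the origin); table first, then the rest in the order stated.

table();
translate([1338, 0, 0]) house_frame();
translate([193, 444, 696]) door_frame();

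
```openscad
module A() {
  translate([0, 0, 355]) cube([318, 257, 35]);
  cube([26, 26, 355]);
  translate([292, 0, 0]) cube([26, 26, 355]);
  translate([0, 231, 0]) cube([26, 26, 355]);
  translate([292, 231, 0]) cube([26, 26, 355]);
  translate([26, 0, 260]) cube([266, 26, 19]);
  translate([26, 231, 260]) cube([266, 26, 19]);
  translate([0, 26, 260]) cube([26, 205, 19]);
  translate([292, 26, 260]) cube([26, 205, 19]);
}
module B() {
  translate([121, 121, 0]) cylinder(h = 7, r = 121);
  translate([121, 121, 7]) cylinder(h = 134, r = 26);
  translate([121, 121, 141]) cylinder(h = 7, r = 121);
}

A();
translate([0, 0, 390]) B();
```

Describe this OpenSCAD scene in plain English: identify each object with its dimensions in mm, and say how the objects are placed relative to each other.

A is a four-legged stool. The seat is 318×257 mm, 35 mm thick, top at z = 390 mm. It stands on four square legs, each 26×26 mm in cross-section, from z = 0 to the seat underside, each flush with a corner of the seat. Four stretchers, 26 mm wide and 19 mm tall, connect adjacent legs with their undersides at z = 260 mm, each running between the inner faces of the legs it joins and aligned with the legs' outer faces on the other axis.

B is a spool: two coaxial disc flanges of radius 121 mm and thickness 7 mm, joined by a core cylinder of radius 26 mm and height 134 mm. The lower flange rests on z = 0 and the three cylinders share a vertical axis.

The spool is on top of the stool.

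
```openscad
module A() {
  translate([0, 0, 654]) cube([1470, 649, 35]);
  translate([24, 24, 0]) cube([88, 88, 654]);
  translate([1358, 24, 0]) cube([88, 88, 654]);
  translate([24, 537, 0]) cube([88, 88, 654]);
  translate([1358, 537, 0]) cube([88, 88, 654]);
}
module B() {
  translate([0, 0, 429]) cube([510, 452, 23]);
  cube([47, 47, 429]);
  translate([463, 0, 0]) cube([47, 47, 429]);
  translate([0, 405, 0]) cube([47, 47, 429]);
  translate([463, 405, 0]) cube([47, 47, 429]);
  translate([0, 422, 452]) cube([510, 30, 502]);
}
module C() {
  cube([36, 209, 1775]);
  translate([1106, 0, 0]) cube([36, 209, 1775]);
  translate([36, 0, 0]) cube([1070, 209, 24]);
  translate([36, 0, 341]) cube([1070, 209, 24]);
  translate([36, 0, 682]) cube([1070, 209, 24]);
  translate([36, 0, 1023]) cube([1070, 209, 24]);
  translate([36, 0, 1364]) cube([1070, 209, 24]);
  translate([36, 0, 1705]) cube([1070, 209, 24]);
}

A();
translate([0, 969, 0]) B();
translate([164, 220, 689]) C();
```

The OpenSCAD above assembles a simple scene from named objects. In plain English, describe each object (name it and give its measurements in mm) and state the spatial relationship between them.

A is a rectangular dining table. The top is 1470×649×35 mm with its upper surface at z = 689 mm. It stands on four 88×88 mm square legs, each inset 24 mm from the nearest pair of top edges, running from the floor to the underside of the top.

B is a chair: 510×452 mm seat, 23 mm thick, top at z = 452 mm, on four 47 mm square corner legs flush with the seat edges. A 30 mm thick backrest slab spans the full seat width, extending 502 mm above the seat top, its back face flush with the seat's +y edge.

C is a bookshelf 1142 mm wide overall, 209 mm deep and 1775 mm tall. The two sides are 36 mm thick vertical panels. 6 horizontal shelves of 24 mm thickness span between the inner faces of the sides; the lowest shelf sits on the floor and shelves are stacked with a clear vertical gap of 317 mm between each pair.

The chair is on the floor beside the table on its +y side. The bookshelf is on top of the table, centred.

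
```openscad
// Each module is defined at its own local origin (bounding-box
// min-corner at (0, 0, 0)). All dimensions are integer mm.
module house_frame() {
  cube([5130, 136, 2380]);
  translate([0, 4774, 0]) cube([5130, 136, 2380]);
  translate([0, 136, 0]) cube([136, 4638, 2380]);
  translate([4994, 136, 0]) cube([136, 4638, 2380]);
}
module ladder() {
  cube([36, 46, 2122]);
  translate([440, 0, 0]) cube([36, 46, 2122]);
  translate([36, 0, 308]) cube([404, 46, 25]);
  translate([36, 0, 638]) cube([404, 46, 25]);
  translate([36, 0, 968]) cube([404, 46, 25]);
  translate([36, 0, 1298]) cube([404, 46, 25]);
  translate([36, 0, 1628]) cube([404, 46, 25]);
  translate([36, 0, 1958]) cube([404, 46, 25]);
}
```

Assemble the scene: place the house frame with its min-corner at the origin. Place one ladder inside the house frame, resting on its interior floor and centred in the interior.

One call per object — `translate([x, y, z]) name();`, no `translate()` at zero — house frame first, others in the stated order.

house_frame();
translate([2327, 2432, 0]) ladder();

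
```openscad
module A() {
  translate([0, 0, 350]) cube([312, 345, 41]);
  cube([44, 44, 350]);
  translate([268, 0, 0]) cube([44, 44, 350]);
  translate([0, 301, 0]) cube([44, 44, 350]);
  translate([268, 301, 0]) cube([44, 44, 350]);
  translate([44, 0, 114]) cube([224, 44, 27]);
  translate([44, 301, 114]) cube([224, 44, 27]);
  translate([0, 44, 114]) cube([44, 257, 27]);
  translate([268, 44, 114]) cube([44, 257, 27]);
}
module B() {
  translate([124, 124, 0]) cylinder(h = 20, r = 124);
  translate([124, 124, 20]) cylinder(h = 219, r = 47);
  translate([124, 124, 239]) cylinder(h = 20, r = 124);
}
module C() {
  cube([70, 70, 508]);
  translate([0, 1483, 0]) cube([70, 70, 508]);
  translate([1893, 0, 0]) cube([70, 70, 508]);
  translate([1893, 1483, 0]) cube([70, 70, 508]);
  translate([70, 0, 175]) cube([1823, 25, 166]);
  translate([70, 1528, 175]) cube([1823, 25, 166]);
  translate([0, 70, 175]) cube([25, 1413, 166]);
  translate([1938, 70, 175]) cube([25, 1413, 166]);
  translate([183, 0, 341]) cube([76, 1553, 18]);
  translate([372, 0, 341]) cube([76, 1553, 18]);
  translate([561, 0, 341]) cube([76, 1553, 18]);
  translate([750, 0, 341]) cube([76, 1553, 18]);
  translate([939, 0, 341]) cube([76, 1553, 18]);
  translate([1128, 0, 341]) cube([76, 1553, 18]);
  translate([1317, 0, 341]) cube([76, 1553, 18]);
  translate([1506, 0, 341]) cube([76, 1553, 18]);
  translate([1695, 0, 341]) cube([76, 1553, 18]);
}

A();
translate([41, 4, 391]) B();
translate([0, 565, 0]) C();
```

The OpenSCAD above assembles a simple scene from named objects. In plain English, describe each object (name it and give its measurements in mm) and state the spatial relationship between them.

A is a simple wooden stool: a rectangular seat 312 mm (x) by 345 mm (y), 41 mm thick, top face at z = 391 mm, on four square legs, each 44×44 mm in cross-section. The legs rest on z = 0, each flush with a corner of the seat. Four stretchers, 44 mm wide and 27 mm tall, connect adjacent legs with their undersides at z = 114 mm, each running between the inner faces of the legs it joins and aligned with the legs' outer faces on the other axis.

B is a spool: two coaxial disc flanges of radius 124 mm and thickness 20 mm, joined by a core cylinder of radius 47 mm and height 219 mm. The lower flange rests on z = 0 and the three cylinders share a vertical axis.

C is a bed frame 1963 mm long (x) by 1553 mm wide (y). Four 70×70 mm corner posts, 508 mm tall, at the corners of the footprint. Four rails of 25 mm thickness and 166 mm height run between adjacent posts with their undersides at z = 175 mm, their outer faces flush with the outside of the frame (the two x-running rails run between the posts' inner faces; the two y-running rails run between the posts' inner faces). 9 slats, each 76 mm wide (x) and 18 mm thick, lie across the top of the two x-running rails, running the full 1553 mm width of the frame in y; the slats are evenly spaced along x between the inner faces of the end posts with equal gaps (rounded down to the nearest mm) at the −x end and between each pair — any rounding remainder accumulates at the +x end.

The spool is on top of the stool. The bed frame is on the floor beside the stool on its +y side.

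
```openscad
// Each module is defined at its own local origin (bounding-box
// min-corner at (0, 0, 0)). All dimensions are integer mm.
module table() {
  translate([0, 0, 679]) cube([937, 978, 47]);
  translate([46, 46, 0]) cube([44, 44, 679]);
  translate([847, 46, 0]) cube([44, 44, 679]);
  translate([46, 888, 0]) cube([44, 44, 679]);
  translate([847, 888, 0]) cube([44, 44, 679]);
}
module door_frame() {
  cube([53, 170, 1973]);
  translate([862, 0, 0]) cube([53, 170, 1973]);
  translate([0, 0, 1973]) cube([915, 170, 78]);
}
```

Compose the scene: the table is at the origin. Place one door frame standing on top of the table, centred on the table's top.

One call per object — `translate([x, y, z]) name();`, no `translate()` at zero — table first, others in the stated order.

table();
translate([11, 404, 726]) door_frame();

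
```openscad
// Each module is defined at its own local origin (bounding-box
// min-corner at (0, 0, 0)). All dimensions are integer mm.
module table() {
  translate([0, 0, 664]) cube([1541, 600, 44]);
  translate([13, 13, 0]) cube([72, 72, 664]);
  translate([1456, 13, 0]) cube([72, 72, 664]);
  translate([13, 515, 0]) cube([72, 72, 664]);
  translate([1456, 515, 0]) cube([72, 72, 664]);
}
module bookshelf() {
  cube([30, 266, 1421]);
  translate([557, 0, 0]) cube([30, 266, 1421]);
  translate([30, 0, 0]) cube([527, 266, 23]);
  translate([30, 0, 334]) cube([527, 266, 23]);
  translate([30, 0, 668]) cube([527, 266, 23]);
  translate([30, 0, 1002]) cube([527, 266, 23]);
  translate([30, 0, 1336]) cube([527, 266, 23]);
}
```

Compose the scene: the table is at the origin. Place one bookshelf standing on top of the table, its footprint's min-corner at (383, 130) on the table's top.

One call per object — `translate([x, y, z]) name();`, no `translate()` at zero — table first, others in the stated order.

table();
translate([383, 130, 708]) bookshelf();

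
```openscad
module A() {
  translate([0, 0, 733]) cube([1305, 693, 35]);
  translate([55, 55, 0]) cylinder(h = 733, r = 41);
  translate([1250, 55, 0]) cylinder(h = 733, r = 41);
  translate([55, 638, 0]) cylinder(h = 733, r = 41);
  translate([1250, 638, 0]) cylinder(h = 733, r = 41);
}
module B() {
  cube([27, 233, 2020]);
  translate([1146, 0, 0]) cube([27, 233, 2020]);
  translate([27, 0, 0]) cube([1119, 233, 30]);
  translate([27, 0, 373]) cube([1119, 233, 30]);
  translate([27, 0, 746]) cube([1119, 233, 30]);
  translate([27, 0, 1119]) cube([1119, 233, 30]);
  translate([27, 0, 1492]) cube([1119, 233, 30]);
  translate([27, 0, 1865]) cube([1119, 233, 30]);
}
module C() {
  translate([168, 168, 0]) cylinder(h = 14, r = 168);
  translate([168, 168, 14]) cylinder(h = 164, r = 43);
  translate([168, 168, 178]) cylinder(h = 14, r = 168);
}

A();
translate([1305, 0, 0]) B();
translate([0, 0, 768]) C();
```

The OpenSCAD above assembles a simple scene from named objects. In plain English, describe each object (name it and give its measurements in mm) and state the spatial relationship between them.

A is a rectangular dining table. The top is 1305×693×35 mm with its upper surface at z = 768 mm. It stands on four round legs of 82 mm diameter, each leg's bounding box inset 14 mm from the nearest pair of top edges, running from the floor to the underside of the top.

B is an open bookshelf. Two side panels, each 27 mm thick, 233 mm deep and 2020 mm tall, stand 1173 mm apart (outside-to-outside). Between them sit 6 shelves, each 30 mm thick and 233 mm deep, spanning the full gap between the sides. The bottom shelf rests on the floor (its underside at z = 0) and the clear gap between one shelf's top and the next shelf's underside is 343 mm.

C is a spool: two coaxial disc flanges of radius 168 mm and thickness 14 mm, joined by a core cylinder of radius 43 mm and height 164 mm. The lower flange rests on z = 0 and the three cylinders share a vertical axis.

The bookshelf is against the table's +x side, with their −y faces flush. The spool is on top of the table.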